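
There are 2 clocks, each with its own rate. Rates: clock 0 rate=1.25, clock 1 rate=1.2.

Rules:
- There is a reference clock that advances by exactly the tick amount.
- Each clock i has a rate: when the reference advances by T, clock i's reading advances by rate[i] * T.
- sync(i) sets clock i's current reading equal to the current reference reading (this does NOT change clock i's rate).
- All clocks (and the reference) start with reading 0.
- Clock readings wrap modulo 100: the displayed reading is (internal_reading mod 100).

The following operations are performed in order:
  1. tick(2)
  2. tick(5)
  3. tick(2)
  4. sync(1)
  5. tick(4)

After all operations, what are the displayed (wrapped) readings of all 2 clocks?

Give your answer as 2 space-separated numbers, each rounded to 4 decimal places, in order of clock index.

Answer: 16.2500 13.8000

Derivation:
After op 1 tick(2): ref=2.0000 raw=[2.5000 2.4000]
After op 2 tick(5): ref=7.0000 raw=[8.7500 8.4000]
After op 3 tick(2): ref=9.0000 raw=[11.2500 10.8000]
After op 4 sync(1): ref=9.0000 raw=[11.2500 9.0000]
After op 5 tick(4): ref=13.0000 raw=[16.2500 13.8000]
Wrap final raw readings (mod 100): 16.2500 mod 100 = 16.2500; 13.8000 mod 100 = 13.8000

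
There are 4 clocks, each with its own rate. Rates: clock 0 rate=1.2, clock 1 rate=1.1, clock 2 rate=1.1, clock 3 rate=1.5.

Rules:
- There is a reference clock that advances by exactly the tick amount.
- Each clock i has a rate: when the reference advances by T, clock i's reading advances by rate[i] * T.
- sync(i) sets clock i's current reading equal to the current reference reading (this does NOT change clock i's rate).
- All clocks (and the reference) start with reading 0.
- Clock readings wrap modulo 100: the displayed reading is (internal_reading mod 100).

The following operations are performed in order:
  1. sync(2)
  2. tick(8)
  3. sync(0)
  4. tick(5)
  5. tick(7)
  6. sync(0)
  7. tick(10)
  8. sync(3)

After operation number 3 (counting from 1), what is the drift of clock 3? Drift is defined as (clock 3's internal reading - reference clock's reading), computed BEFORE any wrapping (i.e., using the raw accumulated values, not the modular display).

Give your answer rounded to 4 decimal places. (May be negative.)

After op 1 sync(2): ref=0.0000 raw=[0.0000 0.0000 0.0000 0.0000]
After op 2 tick(8): ref=8.0000 raw=[9.6000 8.8000 8.8000 12.0000]
After op 3 sync(0): ref=8.0000 raw=[8.0000 8.8000 8.8000 12.0000]
Drift of clock 3 after op 3: 12.0000 - 8.0000 = 4.0000

Answer: 4.0000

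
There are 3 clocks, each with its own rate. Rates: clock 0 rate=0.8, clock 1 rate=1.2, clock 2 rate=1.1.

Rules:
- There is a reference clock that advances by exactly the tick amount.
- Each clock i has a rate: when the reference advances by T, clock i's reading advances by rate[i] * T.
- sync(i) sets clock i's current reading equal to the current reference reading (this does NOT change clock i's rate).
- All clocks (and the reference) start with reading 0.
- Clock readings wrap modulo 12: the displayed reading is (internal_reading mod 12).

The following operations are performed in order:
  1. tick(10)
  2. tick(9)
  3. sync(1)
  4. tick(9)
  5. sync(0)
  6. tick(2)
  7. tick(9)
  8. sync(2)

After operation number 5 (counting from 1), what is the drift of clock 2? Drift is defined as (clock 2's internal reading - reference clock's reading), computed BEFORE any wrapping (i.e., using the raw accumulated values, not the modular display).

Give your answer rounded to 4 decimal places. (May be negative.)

Answer: 2.8000

Derivation:
After op 1 tick(10): ref=10.0000 raw=[8.0000 12.0000 11.0000]
After op 2 tick(9): ref=19.0000 raw=[15.2000 22.8000 20.9000]
After op 3 sync(1): ref=19.0000 raw=[15.2000 19.0000 20.9000]
After op 4 tick(9): ref=28.0000 raw=[22.4000 29.8000 30.8000]
After op 5 sync(0): ref=28.0000 raw=[28.0000 29.8000 30.8000]
Drift of clock 2 after op 5: 30.8000 - 28.0000 = 2.8000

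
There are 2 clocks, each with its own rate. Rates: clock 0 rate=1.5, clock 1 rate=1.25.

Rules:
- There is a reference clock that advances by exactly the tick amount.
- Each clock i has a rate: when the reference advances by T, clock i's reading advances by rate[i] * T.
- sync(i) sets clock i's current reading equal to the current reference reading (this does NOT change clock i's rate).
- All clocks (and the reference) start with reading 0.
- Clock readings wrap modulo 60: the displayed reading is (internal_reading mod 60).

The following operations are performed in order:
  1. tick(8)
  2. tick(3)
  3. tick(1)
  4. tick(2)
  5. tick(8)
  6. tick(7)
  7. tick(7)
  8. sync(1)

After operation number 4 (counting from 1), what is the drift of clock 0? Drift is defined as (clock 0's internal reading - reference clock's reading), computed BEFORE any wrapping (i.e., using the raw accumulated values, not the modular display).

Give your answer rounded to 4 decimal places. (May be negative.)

After op 1 tick(8): ref=8.0000 raw=[12.0000 10.0000]
After op 2 tick(3): ref=11.0000 raw=[16.5000 13.7500]
After op 3 tick(1): ref=12.0000 raw=[18.0000 15.0000]
After op 4 tick(2): ref=14.0000 raw=[21.0000 17.5000]
Drift of clock 0 after op 4: 21.0000 - 14.0000 = 7.0000

Answer: 7.0000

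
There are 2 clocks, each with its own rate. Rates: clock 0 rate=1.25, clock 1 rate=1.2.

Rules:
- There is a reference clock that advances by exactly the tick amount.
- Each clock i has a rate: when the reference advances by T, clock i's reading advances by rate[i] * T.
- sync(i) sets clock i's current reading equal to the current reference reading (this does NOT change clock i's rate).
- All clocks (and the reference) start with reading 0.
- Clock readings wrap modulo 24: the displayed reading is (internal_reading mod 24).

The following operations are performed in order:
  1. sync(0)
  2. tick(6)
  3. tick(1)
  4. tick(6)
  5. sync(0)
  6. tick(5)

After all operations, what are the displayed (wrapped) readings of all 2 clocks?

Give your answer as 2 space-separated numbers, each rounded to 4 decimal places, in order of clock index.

After op 1 sync(0): ref=0.0000 raw=[0.0000 0.0000]
After op 2 tick(6): ref=6.0000 raw=[7.5000 7.2000]
After op 3 tick(1): ref=7.0000 raw=[8.7500 8.4000]
After op 4 tick(6): ref=13.0000 raw=[16.2500 15.6000]
After op 5 sync(0): ref=13.0000 raw=[13.0000 15.6000]
After op 6 tick(5): ref=18.0000 raw=[19.2500 21.6000]
Wrap final raw readings (mod 24): 19.2500 mod 24 = 19.2500; 21.6000 mod 24 = 21.6000

Answer: 19.2500 21.6000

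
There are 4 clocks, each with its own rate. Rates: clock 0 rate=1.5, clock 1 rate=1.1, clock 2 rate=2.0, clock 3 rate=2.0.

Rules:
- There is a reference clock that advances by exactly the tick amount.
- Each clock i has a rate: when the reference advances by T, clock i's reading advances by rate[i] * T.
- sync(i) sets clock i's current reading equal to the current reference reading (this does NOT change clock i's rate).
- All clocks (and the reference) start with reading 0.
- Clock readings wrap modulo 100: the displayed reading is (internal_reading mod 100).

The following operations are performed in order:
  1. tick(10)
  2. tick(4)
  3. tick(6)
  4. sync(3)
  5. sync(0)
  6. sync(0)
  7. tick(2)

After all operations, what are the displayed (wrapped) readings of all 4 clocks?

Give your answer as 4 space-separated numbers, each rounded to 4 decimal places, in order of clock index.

Answer: 23.0000 24.2000 44.0000 24.0000

Derivation:
After op 1 tick(10): ref=10.0000 raw=[15.0000 11.0000 20.0000 20.0000]
After op 2 tick(4): ref=14.0000 raw=[21.0000 15.4000 28.0000 28.0000]
After op 3 tick(6): ref=20.0000 raw=[30.0000 22.0000 40.0000 40.0000]
After op 4 sync(3): ref=20.0000 raw=[30.0000 22.0000 40.0000 20.0000]
After op 5 sync(0): ref=20.0000 raw=[20.0000 22.0000 40.0000 20.0000]
After op 6 sync(0): ref=20.0000 raw=[20.0000 22.0000 40.0000 20.0000]
After op 7 tick(2): ref=22.0000 raw=[23.0000 24.2000 44.0000 24.0000]
Wrap final raw readings (mod 100): 23.0000 mod 100 = 23.0000; 24.2000 mod 100 = 24.2000; 44.0000 mod 100 = 44.0000; 24.0000 mod 100 = 24.0000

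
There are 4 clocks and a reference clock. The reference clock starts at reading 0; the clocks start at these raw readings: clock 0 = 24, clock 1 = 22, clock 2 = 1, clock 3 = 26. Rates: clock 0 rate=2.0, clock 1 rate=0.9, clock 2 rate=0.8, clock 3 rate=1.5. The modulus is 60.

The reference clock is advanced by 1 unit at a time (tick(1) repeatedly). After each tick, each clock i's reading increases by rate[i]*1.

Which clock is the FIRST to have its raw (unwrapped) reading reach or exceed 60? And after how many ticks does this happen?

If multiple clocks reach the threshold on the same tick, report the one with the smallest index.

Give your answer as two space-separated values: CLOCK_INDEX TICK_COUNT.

clock 0: start=24, rate=2.0, needs 60-24 = 36; ticks = ceil(36/2.0) = ceil(18.0000) = 18; reading at tick 18 = 24 + 2.0*18 = 60.0000
clock 1: start=22, rate=0.9, needs 60-22 = 38; ticks = ceil(38/0.9) = ceil(42.2222) = 43; reading at tick 43 = 22 + 0.9*43 = 60.7000
clock 2: start=1, rate=0.8, needs 60-1 = 59; ticks = ceil(59/0.8) = ceil(73.7500) = 74; reading at tick 74 = 1 + 0.8*74 = 60.2000
clock 3: start=26, rate=1.5, needs 60-26 = 34; ticks = ceil(34/1.5) = ceil(22.6667) = 23; reading at tick 23 = 26 + 1.5*23 = 60.5000
Minimum tick count = 18; winners = [0]; smallest index = 0

Answer: 0 18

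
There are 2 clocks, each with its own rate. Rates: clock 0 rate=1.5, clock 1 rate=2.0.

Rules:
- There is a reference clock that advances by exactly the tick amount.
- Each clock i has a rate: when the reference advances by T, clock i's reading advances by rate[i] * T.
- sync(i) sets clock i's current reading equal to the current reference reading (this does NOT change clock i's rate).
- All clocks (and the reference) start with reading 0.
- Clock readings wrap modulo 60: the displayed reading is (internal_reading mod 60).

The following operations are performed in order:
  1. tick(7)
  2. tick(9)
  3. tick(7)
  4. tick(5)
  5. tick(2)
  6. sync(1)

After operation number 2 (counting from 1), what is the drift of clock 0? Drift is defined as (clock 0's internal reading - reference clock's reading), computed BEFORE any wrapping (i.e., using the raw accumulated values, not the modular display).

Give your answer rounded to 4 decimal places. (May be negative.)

After op 1 tick(7): ref=7.0000 raw=[10.5000 14.0000]
After op 2 tick(9): ref=16.0000 raw=[24.0000 32.0000]
Drift of clock 0 after op 2: 24.0000 - 16.0000 = 8.0000

Answer: 8.0000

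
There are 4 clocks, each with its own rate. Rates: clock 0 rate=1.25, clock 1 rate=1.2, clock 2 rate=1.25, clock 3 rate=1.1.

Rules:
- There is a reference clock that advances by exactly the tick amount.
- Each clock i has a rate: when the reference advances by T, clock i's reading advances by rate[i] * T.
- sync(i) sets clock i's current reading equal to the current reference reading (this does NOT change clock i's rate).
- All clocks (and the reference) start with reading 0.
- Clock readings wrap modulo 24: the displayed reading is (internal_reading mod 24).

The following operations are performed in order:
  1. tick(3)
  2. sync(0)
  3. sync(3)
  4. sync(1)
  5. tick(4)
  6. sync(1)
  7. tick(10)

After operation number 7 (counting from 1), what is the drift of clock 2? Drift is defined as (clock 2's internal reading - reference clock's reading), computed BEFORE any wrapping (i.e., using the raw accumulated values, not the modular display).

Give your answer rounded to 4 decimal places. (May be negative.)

After op 1 tick(3): ref=3.0000 raw=[3.7500 3.6000 3.7500 3.3000]
After op 2 sync(0): ref=3.0000 raw=[3.0000 3.6000 3.7500 3.3000]
After op 3 sync(3): ref=3.0000 raw=[3.0000 3.6000 3.7500 3.0000]
After op 4 sync(1): ref=3.0000 raw=[3.0000 3.0000 3.7500 3.0000]
After op 5 tick(4): ref=7.0000 raw=[8.0000 7.8000 8.7500 7.4000]
After op 6 sync(1): ref=7.0000 raw=[8.0000 7.0000 8.7500 7.4000]
After op 7 tick(10): ref=17.0000 raw=[20.5000 19.0000 21.2500 18.4000]
Drift of clock 2 after op 7: 21.2500 - 17.0000 = 4.2500

Answer: 4.2500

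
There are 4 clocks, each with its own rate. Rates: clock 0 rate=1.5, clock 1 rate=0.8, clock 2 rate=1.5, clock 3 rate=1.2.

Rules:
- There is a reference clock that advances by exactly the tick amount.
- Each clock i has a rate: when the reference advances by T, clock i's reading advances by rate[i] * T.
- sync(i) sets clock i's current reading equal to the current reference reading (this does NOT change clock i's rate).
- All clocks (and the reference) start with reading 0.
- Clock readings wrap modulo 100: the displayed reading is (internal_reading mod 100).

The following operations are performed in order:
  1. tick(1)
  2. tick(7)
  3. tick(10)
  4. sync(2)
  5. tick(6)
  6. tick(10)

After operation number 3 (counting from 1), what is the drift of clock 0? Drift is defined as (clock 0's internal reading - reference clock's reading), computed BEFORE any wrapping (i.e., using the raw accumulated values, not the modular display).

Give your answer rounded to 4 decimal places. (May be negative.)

Answer: 9.0000

Derivation:
After op 1 tick(1): ref=1.0000 raw=[1.5000 0.8000 1.5000 1.2000]
After op 2 tick(7): ref=8.0000 raw=[12.0000 6.4000 12.0000 9.6000]
After op 3 tick(10): ref=18.0000 raw=[27.0000 14.4000 27.0000 21.6000]
Drift of clock 0 after op 3: 27.0000 - 18.0000 = 9.0000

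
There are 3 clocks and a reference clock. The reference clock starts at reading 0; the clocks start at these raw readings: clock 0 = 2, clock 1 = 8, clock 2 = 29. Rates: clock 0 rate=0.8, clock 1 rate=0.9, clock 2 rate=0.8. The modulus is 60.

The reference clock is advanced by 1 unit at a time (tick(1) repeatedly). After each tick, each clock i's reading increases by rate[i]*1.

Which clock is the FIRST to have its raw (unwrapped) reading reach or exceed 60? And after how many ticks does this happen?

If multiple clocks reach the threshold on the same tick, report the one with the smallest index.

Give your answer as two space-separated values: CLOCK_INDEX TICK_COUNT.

Answer: 2 39

Derivation:
clock 0: start=2, rate=0.8, needs 60-2 = 58; ticks = ceil(58/0.8) = ceil(72.5000) = 73; reading at tick 73 = 2 + 0.8*73 = 60.4000
clock 1: start=8, rate=0.9, needs 60-8 = 52; ticks = ceil(52/0.9) = ceil(57.7778) = 58; reading at tick 58 = 8 + 0.9*58 = 60.2000
clock 2: start=29, rate=0.8, needs 60-29 = 31; ticks = ceil(31/0.8) = ceil(38.7500) = 39; reading at tick 39 = 29 + 0.8*39 = 60.2000
Minimum tick count = 39; winners = [2]; smallest index = 2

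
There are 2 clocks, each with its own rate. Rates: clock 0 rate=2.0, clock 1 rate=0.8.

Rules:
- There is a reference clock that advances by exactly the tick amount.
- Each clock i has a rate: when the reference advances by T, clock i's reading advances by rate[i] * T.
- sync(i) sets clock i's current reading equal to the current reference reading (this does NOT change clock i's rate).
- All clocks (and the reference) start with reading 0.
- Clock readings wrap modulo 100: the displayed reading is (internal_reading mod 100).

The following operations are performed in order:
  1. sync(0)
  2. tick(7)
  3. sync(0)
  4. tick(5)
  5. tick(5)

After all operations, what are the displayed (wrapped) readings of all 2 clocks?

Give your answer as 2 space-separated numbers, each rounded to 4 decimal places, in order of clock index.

After op 1 sync(0): ref=0.0000 raw=[0.0000 0.0000]
After op 2 tick(7): ref=7.0000 raw=[14.0000 5.6000]
After op 3 sync(0): ref=7.0000 raw=[7.0000 5.6000]
After op 4 tick(5): ref=12.0000 raw=[17.0000 9.6000]
After op 5 tick(5): ref=17.0000 raw=[27.0000 13.6000]
Wrap final raw readings (mod 100): 27.0000 mod 100 = 27.0000; 13.6000 mod 100 = 13.6000

Answer: 27.0000 13.6000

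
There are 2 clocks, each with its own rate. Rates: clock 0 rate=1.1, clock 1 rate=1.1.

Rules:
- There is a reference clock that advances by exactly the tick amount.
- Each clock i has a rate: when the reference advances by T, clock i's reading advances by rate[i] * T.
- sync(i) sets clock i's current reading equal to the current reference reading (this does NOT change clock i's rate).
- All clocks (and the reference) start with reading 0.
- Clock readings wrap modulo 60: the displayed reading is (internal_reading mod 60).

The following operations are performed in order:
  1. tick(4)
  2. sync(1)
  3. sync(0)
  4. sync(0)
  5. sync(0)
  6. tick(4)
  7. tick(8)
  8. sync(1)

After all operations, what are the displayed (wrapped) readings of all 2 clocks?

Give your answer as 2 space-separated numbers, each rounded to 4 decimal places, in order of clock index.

Answer: 17.2000 16.0000

Derivation:
After op 1 tick(4): ref=4.0000 raw=[4.4000 4.4000]
After op 2 sync(1): ref=4.0000 raw=[4.4000 4.0000]
After op 3 sync(0): ref=4.0000 raw=[4.0000 4.0000]
After op 4 sync(0): ref=4.0000 raw=[4.0000 4.0000]
After op 5 sync(0): ref=4.0000 raw=[4.0000 4.0000]
After op 6 tick(4): ref=8.0000 raw=[8.4000 8.4000]
After op 7 tick(8): ref=16.0000 raw=[17.2000 17.2000]
After op 8 sync(1): ref=16.0000 raw=[17.2000 16.0000]
Wrap final raw readings (mod 60): 17.2000 mod 60 = 17.2000; 16.0000 mod 60 = 16.0000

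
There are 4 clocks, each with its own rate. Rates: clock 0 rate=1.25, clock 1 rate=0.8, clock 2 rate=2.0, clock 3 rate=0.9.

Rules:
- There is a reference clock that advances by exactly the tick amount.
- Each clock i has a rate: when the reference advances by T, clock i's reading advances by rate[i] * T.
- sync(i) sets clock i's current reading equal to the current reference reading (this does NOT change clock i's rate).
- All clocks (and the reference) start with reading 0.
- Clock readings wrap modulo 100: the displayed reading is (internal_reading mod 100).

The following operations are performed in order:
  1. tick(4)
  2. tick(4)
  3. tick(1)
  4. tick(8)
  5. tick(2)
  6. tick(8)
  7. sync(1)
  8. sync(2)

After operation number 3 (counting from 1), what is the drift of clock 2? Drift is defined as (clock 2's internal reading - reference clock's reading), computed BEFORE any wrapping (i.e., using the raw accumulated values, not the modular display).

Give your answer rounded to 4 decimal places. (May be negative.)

After op 1 tick(4): ref=4.0000 raw=[5.0000 3.2000 8.0000 3.6000]
After op 2 tick(4): ref=8.0000 raw=[10.0000 6.4000 16.0000 7.2000]
After op 3 tick(1): ref=9.0000 raw=[11.2500 7.2000 18.0000 8.1000]
Drift of clock 2 after op 3: 18.0000 - 9.0000 = 9.0000

Answer: 9.0000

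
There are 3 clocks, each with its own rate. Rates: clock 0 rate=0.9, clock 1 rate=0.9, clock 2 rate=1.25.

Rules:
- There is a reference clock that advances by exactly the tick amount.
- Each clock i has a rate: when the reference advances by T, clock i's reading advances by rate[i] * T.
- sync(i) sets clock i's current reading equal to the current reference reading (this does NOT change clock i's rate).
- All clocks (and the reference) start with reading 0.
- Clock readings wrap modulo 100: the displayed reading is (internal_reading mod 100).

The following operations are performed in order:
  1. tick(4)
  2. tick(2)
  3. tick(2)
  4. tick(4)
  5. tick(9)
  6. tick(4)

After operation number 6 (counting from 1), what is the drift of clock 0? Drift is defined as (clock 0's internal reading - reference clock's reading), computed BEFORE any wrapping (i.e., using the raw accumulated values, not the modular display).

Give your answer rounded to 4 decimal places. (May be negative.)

After op 1 tick(4): ref=4.0000 raw=[3.6000 3.6000 5.0000]
After op 2 tick(2): ref=6.0000 raw=[5.4000 5.4000 7.5000]
After op 3 tick(2): ref=8.0000 raw=[7.2000 7.2000 10.0000]
After op 4 tick(4): ref=12.0000 raw=[10.8000 10.8000 15.0000]
After op 5 tick(9): ref=21.0000 raw=[18.9000 18.9000 26.2500]
After op 6 tick(4): ref=25.0000 raw=[22.5000 22.5000 31.2500]
Drift of clock 0 after op 6: 22.5000 - 25.0000 = -2.5000

Answer: -2.5000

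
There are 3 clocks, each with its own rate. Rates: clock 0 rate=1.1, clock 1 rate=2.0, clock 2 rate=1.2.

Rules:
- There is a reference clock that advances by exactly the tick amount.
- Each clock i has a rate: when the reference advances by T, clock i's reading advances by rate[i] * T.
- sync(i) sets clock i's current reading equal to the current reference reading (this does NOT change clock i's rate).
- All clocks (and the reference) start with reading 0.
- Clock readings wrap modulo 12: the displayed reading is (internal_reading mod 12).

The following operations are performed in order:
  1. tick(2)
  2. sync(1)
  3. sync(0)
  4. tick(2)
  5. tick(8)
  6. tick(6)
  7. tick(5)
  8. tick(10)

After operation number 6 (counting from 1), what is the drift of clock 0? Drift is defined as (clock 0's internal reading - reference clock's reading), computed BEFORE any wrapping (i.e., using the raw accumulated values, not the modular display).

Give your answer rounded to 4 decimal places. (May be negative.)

After op 1 tick(2): ref=2.0000 raw=[2.2000 4.0000 2.4000]
After op 2 sync(1): ref=2.0000 raw=[2.2000 2.0000 2.4000]
After op 3 sync(0): ref=2.0000 raw=[2.0000 2.0000 2.4000]
After op 4 tick(2): ref=4.0000 raw=[4.2000 6.0000 4.8000]
After op 5 tick(8): ref=12.0000 raw=[13.0000 22.0000 14.4000]
After op 6 tick(6): ref=18.0000 raw=[19.6000 34.0000 21.6000]
Drift of clock 0 after op 6: 19.6000 - 18.0000 = 1.6000

Answer: 1.6000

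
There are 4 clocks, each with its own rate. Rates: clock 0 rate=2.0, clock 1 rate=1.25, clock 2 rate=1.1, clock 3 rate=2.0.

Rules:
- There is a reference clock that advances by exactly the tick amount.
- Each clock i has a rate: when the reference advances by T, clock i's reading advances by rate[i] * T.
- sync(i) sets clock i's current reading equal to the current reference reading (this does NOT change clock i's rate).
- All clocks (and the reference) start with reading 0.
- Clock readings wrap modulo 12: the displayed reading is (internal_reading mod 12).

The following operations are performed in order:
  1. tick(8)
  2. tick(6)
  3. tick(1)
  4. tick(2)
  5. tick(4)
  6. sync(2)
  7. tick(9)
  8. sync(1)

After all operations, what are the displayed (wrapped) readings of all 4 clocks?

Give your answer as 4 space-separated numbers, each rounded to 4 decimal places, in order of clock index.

Answer: 0.0000 6.0000 6.9000 0.0000

Derivation:
After op 1 tick(8): ref=8.0000 raw=[16.0000 10.0000 8.8000 16.0000]
After op 2 tick(6): ref=14.0000 raw=[28.0000 17.5000 15.4000 28.0000]
After op 3 tick(1): ref=15.0000 raw=[30.0000 18.7500 16.5000 30.0000]
After op 4 tick(2): ref=17.0000 raw=[34.0000 21.2500 18.7000 34.0000]
After op 5 tick(4): ref=21.0000 raw=[42.0000 26.2500 23.1000 42.0000]
After op 6 sync(2): ref=21.0000 raw=[42.0000 26.2500 21.0000 42.0000]
After op 7 tick(9): ref=30.0000 raw=[60.0000 37.5000 30.9000 60.0000]
After op 8 sync(1): ref=30.0000 raw=[60.0000 30.0000 30.9000 60.0000]
Wrap final raw readings (mod 12): 60.0000 mod 12 = 0.0000; 30.0000 mod 12 = 6.0000; 30.9000 mod 12 = 6.9000; 60.0000 mod 12 = 0.0000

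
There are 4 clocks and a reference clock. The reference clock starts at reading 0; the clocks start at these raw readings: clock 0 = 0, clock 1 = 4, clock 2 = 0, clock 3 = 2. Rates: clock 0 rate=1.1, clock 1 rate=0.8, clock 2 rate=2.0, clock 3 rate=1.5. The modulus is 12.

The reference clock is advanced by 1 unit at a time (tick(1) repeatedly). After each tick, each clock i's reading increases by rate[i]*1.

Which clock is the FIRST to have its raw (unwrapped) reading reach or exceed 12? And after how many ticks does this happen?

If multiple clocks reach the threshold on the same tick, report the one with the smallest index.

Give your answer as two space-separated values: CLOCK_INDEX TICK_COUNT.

clock 0: start=0, rate=1.1, needs 12-0 = 12; ticks = ceil(12/1.1) = ceil(10.9091) = 11; reading at tick 11 = 0 + 1.1*11 = 12.1000
clock 1: start=4, rate=0.8, needs 12-4 = 8; ticks = ceil(8/0.8) = ceil(10.0000) = 10; reading at tick 10 = 4 + 0.8*10 = 12.0000
clock 2: start=0, rate=2.0, needs 12-0 = 12; ticks = ceil(12/2.0) = ceil(6.0000) = 6; reading at tick 6 = 0 + 2.0*6 = 12.0000
clock 3: start=2, rate=1.5, needs 12-2 = 10; ticks = ceil(10/1.5) = ceil(6.6667) = 7; reading at tick 7 = 2 + 1.5*7 = 12.5000
Minimum tick count = 6; winners = [2]; smallest index = 2

Answer: 2 6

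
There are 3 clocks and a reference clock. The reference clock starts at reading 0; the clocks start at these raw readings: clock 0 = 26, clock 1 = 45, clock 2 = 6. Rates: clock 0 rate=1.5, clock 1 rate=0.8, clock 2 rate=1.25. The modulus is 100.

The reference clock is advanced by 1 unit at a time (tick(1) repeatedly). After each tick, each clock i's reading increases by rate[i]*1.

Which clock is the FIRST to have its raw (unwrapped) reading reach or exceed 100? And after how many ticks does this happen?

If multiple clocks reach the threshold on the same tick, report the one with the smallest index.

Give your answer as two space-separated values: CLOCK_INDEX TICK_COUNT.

Answer: 0 50

Derivation:
clock 0: start=26, rate=1.5, needs 100-26 = 74; ticks = ceil(74/1.5) = ceil(49.3333) = 50; reading at tick 50 = 26 + 1.5*50 = 101.0000
clock 1: start=45, rate=0.8, needs 100-45 = 55; ticks = ceil(55/0.8) = ceil(68.7500) = 69; reading at tick 69 = 45 + 0.8*69 = 100.2000
clock 2: start=6, rate=1.25, needs 100-6 = 94; ticks = ceil(94/1.25) = ceil(75.2000) = 76; reading at tick 76 = 6 + 1.25*76 = 101.0000
Minimum tick count = 50; winners = [0]; smallest index = 0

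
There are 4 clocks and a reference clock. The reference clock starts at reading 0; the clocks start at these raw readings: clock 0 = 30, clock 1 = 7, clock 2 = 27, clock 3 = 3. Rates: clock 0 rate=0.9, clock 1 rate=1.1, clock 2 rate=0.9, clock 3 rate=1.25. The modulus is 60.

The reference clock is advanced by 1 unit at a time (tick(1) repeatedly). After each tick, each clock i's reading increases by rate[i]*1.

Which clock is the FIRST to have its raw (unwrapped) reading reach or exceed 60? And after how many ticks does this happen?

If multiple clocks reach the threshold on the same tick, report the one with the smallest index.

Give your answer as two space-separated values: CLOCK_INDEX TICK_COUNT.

clock 0: start=30, rate=0.9, needs 60-30 = 30; ticks = ceil(30/0.9) = ceil(33.3333) = 34; reading at tick 34 = 30 + 0.9*34 = 60.6000
clock 1: start=7, rate=1.1, needs 60-7 = 53; ticks = ceil(53/1.1) = ceil(48.1818) = 49; reading at tick 49 = 7 + 1.1*49 = 60.9000
clock 2: start=27, rate=0.9, needs 60-27 = 33; ticks = ceil(33/0.9) = ceil(36.6667) = 37; reading at tick 37 = 27 + 0.9*37 = 60.3000
clock 3: start=3, rate=1.25, needs 60-3 = 57; ticks = ceil(57/1.25) = ceil(45.6000) = 46; reading at tick 46 = 3 + 1.25*46 = 60.5000
Minimum tick count = 34; winners = [0]; smallest index = 0

Answer: 0 34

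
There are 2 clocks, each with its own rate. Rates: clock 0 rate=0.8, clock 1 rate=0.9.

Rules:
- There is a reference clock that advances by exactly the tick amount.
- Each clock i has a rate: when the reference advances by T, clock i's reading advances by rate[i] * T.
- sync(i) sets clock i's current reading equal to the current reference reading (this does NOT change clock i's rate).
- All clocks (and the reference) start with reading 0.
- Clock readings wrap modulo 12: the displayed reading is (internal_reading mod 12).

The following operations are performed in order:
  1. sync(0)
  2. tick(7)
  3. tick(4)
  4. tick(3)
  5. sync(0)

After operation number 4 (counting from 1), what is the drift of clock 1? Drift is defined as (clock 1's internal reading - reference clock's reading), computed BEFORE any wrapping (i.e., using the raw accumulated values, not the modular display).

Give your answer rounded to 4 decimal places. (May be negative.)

After op 1 sync(0): ref=0.0000 raw=[0.0000 0.0000]
After op 2 tick(7): ref=7.0000 raw=[5.6000 6.3000]
After op 3 tick(4): ref=11.0000 raw=[8.8000 9.9000]
After op 4 tick(3): ref=14.0000 raw=[11.2000 12.6000]
Drift of clock 1 after op 4: 12.6000 - 14.0000 = -1.4000

Answer: -1.4000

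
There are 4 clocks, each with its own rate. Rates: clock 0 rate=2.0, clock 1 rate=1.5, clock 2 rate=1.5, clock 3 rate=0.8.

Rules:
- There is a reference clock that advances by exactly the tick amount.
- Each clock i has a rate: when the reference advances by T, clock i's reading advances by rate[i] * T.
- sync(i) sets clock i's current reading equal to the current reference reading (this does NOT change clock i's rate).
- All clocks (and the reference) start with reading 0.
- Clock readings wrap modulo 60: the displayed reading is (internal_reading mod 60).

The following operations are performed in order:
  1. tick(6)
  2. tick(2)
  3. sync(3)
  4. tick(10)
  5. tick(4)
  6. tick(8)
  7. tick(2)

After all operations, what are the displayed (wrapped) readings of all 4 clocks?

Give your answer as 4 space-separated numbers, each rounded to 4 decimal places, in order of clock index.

Answer: 4.0000 48.0000 48.0000 27.2000

Derivation:
After op 1 tick(6): ref=6.0000 raw=[12.0000 9.0000 9.0000 4.8000]
After op 2 tick(2): ref=8.0000 raw=[16.0000 12.0000 12.0000 6.4000]
After op 3 sync(3): ref=8.0000 raw=[16.0000 12.0000 12.0000 8.0000]
After op 4 tick(10): ref=18.0000 raw=[36.0000 27.0000 27.0000 16.0000]
After op 5 tick(4): ref=22.0000 raw=[44.0000 33.0000 33.0000 19.2000]
After op 6 tick(8): ref=30.0000 raw=[60.0000 45.0000 45.0000 25.6000]
After op 7 tick(2): ref=32.0000 raw=[64.0000 48.0000 48.0000 27.2000]
Wrap final raw readings (mod 60): 64.0000 mod 60 = 4.0000; 48.0000 mod 60 = 48.0000; 48.0000 mod 60 = 48.0000; 27.2000 mod 60 = 27.2000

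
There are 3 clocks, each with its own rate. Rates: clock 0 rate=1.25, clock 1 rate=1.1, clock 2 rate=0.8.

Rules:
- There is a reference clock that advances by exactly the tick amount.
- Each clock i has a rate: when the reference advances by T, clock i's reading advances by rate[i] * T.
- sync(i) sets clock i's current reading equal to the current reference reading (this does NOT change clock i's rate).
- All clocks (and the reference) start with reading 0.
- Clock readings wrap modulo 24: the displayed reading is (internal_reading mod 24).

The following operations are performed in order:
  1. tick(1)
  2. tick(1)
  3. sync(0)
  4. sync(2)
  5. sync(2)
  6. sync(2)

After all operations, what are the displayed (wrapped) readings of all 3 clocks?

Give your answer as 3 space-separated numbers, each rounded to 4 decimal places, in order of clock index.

Answer: 2.0000 2.2000 2.0000

Derivation:
After op 1 tick(1): ref=1.0000 raw=[1.2500 1.1000 0.8000]
After op 2 tick(1): ref=2.0000 raw=[2.5000 2.2000 1.6000]
After op 3 sync(0): ref=2.0000 raw=[2.0000 2.2000 1.6000]
After op 4 sync(2): ref=2.0000 raw=[2.0000 2.2000 2.0000]
After op 5 sync(2): ref=2.0000 raw=[2.0000 2.2000 2.0000]
After op 6 sync(2): ref=2.0000 raw=[2.0000 2.2000 2.0000]
Wrap final raw readings (mod 24): 2.0000 mod 24 = 2.0000; 2.2000 mod 24 = 2.2000; 2.0000 mod 24 = 2.0000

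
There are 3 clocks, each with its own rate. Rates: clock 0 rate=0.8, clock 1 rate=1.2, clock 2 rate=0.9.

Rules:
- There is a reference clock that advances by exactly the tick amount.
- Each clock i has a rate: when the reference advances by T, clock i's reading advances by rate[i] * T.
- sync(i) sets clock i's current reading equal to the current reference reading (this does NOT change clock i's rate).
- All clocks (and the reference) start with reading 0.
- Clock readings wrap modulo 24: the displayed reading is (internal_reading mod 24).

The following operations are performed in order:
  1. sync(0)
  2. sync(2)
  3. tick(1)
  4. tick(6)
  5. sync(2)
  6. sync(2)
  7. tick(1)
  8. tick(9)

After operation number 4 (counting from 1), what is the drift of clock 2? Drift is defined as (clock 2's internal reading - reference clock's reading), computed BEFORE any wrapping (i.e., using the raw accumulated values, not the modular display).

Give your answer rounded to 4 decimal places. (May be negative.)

After op 1 sync(0): ref=0.0000 raw=[0.0000 0.0000 0.0000]
After op 2 sync(2): ref=0.0000 raw=[0.0000 0.0000 0.0000]
After op 3 tick(1): ref=1.0000 raw=[0.8000 1.2000 0.9000]
After op 4 tick(6): ref=7.0000 raw=[5.6000 8.4000 6.3000]
Drift of clock 2 after op 4: 6.3000 - 7.0000 = -0.7000

Answer: -0.7000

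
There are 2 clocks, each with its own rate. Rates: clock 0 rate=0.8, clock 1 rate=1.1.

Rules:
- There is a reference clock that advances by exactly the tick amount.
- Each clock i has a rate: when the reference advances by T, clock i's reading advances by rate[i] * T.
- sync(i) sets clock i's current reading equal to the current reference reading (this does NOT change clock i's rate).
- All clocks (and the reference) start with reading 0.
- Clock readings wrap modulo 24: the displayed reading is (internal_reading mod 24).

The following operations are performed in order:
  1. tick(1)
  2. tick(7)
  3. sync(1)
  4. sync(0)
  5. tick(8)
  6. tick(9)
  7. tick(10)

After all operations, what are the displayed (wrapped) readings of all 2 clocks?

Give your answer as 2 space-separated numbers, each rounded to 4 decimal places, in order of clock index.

After op 1 tick(1): ref=1.0000 raw=[0.8000 1.1000]
After op 2 tick(7): ref=8.0000 raw=[6.4000 8.8000]
After op 3 sync(1): ref=8.0000 raw=[6.4000 8.0000]
After op 4 sync(0): ref=8.0000 raw=[8.0000 8.0000]
After op 5 tick(8): ref=16.0000 raw=[14.4000 16.8000]
After op 6 tick(9): ref=25.0000 raw=[21.6000 26.7000]
After op 7 tick(10): ref=35.0000 raw=[29.6000 37.7000]
Wrap final raw readings (mod 24): 29.6000 mod 24 = 5.6000; 37.7000 mod 24 = 13.7000

Answer: 5.6000 13.7000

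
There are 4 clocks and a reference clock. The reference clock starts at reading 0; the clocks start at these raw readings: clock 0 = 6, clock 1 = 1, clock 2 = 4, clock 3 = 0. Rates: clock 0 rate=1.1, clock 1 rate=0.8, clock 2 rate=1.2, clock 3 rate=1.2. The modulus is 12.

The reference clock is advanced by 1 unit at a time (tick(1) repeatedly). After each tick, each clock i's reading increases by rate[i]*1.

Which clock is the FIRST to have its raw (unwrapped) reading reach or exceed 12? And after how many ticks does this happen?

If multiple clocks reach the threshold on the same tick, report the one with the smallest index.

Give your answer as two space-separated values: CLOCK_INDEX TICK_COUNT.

Answer: 0 6

Derivation:
clock 0: start=6, rate=1.1, needs 12-6 = 6; ticks = ceil(6/1.1) = ceil(5.4545) = 6; reading at tick 6 = 6 + 1.1*6 = 12.6000
clock 1: start=1, rate=0.8, needs 12-1 = 11; ticks = ceil(11/0.8) = ceil(13.7500) = 14; reading at tick 14 = 1 + 0.8*14 = 12.2000
clock 2: start=4, rate=1.2, needs 12-4 = 8; ticks = ceil(8/1.2) = ceil(6.6667) = 7; reading at tick 7 = 4 + 1.2*7 = 12.4000
clock 3: start=0, rate=1.2, needs 12-0 = 12; ticks = ceil(12/1.2) = ceil(10.0000) = 10; reading at tick 10 = 0 + 1.2*10 = 12.0000
Minimum tick count = 6; winners = [0]; smallest index = 0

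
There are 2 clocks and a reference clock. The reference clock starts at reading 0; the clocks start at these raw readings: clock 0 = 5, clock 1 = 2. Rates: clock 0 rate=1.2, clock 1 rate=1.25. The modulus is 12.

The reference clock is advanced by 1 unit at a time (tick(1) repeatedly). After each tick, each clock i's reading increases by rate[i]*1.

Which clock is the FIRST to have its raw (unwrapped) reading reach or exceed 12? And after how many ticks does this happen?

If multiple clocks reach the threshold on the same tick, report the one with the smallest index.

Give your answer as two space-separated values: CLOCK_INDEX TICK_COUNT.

clock 0: start=5, rate=1.2, needs 12-5 = 7; ticks = ceil(7/1.2) = ceil(5.8333) = 6; reading at tick 6 = 5 + 1.2*6 = 12.2000
clock 1: start=2, rate=1.25, needs 12-2 = 10; ticks = ceil(10/1.25) = ceil(8.0000) = 8; reading at tick 8 = 2 + 1.25*8 = 12.0000
Minimum tick count = 6; winners = [0]; smallest index = 0

Answer: 0 6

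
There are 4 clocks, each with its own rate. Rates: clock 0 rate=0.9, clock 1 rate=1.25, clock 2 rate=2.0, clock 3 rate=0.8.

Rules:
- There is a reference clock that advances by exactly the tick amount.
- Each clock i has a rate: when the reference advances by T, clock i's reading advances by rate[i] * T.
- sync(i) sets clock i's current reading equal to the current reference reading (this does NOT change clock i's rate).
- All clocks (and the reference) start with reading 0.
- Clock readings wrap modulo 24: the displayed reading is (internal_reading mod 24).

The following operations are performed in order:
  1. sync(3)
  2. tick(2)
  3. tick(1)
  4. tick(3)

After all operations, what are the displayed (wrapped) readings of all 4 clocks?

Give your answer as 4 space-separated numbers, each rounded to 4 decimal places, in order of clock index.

Answer: 5.4000 7.5000 12.0000 4.8000

Derivation:
After op 1 sync(3): ref=0.0000 raw=[0.0000 0.0000 0.0000 0.0000]
After op 2 tick(2): ref=2.0000 raw=[1.8000 2.5000 4.0000 1.6000]
After op 3 tick(1): ref=3.0000 raw=[2.7000 3.7500 6.0000 2.4000]
After op 4 tick(3): ref=6.0000 raw=[5.4000 7.5000 12.0000 4.8000]
Wrap final raw readings (mod 24): 5.4000 mod 24 = 5.4000; 7.5000 mod 24 = 7.5000; 12.0000 mod 24 = 12.0000; 4.8000 mod 24 = 4.8000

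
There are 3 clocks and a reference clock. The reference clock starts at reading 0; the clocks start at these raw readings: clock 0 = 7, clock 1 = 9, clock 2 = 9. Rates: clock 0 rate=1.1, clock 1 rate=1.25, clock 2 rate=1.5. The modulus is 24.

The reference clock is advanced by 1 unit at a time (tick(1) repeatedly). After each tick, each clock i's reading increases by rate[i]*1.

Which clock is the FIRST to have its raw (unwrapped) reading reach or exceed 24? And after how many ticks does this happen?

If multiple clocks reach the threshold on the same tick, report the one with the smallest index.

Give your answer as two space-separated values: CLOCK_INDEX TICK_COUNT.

clock 0: start=7, rate=1.1, needs 24-7 = 17; ticks = ceil(17/1.1) = ceil(15.4545) = 16; reading at tick 16 = 7 + 1.1*16 = 24.6000
clock 1: start=9, rate=1.25, needs 24-9 = 15; ticks = ceil(15/1.25) = ceil(12.0000) = 12; reading at tick 12 = 9 + 1.25*12 = 24.0000
clock 2: start=9, rate=1.5, needs 24-9 = 15; ticks = ceil(15/1.5) = ceil(10.0000) = 10; reading at tick 10 = 9 + 1.5*10 = 24.0000
Minimum tick count = 10; winners = [2]; smallest index = 2

Answer: 2 10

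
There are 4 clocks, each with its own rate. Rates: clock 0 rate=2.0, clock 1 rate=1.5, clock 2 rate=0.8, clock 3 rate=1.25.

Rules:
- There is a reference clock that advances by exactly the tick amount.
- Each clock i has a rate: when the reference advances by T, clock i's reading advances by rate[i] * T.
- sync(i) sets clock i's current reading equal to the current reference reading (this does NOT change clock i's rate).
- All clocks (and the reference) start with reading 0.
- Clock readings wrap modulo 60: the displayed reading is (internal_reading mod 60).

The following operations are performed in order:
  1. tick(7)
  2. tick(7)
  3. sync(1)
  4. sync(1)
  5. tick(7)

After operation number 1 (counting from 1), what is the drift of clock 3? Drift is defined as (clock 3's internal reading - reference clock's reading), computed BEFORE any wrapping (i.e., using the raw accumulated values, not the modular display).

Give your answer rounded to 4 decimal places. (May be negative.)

Answer: 1.7500

Derivation:
After op 1 tick(7): ref=7.0000 raw=[14.0000 10.5000 5.6000 8.7500]
Drift of clock 3 after op 1: 8.7500 - 7.0000 = 1.7500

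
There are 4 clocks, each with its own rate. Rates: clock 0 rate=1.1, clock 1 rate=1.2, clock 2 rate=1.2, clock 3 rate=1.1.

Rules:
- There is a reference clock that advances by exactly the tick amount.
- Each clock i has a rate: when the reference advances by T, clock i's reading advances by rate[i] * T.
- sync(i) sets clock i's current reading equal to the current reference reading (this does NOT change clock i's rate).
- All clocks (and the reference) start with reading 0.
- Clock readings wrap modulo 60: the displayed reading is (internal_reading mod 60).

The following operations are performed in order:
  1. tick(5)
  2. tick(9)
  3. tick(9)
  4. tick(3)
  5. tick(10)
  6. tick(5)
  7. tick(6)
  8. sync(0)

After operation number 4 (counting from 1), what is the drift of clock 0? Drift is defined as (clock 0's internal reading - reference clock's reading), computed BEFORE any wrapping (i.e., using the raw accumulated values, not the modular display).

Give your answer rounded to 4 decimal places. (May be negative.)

After op 1 tick(5): ref=5.0000 raw=[5.5000 6.0000 6.0000 5.5000]
After op 2 tick(9): ref=14.0000 raw=[15.4000 16.8000 16.8000 15.4000]
After op 3 tick(9): ref=23.0000 raw=[25.3000 27.6000 27.6000 25.3000]
After op 4 tick(3): ref=26.0000 raw=[28.6000 31.2000 31.2000 28.6000]
Drift of clock 0 after op 4: 28.6000 - 26.0000 = 2.6000

Answer: 2.6000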